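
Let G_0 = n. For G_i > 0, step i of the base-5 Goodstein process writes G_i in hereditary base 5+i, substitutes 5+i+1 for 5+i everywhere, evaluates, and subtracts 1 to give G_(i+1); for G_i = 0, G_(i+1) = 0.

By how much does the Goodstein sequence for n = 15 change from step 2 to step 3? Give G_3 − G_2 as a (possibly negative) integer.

i=0: 15 = 3·5 (b=5); 5→6: 3·6 = 18; 18−1 = 17
i=1: 17 = 2·6 + 5 (b=6); 6→7: 2·7 + 5 = 19; 19−1 = 18
i=2: 18 = 2·7 + 4 (b=7); 7→8: 2·8 + 4 = 20; 20−1 = 19

1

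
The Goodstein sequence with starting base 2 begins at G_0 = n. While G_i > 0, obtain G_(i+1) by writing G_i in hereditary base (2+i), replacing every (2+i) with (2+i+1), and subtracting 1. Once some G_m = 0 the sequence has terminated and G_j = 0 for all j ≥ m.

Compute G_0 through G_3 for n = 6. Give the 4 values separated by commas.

6, 29, 257, 3125

G_0 = 6. HB_2(6) = 2^2 + 2. Bump = 30. G_1 = 29.
G_1 = 29. HB_3(29) = 3^3 + 2. Bump = 258. G_2 = 257.
G_2 = 257. HB_4(257) = 4^4 + 1. Bump = 3126. G_3 = 3125.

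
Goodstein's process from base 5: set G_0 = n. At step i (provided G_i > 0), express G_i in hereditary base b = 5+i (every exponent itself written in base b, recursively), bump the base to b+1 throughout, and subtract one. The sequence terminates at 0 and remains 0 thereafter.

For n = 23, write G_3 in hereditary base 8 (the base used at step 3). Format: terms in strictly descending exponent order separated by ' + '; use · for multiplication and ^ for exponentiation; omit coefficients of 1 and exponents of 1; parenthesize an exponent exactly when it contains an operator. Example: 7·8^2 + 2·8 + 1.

4·8

23 —HB5→ 4·5 + 3 —bump→ 4·6 + 3 = 27 —(−1)→ 26
26 —HB6→ 4·6 + 2 —bump→ 4·7 + 2 = 30 —(−1)→ 29
29 —HB7→ 4·7 + 1 —bump→ 4·8 + 1 = 33 —(−1)→ 32
32 —HB8→ 4·8 —bump→ 4·9 = 36 —(−1)→ 35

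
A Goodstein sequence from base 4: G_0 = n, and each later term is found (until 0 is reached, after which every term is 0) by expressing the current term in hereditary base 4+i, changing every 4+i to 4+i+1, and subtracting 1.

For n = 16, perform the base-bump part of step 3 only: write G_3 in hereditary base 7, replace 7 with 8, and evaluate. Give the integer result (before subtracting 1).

34

G_0 = 16. HB_4(16) = 4^2. Bump = 25. G_1 = 24.
G_1 = 24. HB_5(24) = 4·5 + 4. Bump = 28. G_2 = 27.
G_2 = 27. HB_6(27) = 4·6 + 3. Bump = 31. G_3 = 30.
G_3 = 30. HB_7(30) = 4·7 + 2. Bump = 34. G_4 = 33.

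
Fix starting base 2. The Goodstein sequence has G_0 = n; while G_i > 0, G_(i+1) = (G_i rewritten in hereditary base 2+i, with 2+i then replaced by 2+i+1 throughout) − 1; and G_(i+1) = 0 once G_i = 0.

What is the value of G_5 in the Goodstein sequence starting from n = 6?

98039

[0] 6 ≡ 2^2 + 2 (base 2). Lift 3: 30. −1: 29.
[1] 29 ≡ 3^3 + 2 (base 3). Lift 4: 258. −1: 257.
[2] 257 ≡ 4^4 + 1 (base 4). Lift 5: 3126. −1: 3125.
[3] 3125 ≡ 5^5 (base 5). Lift 6: 46656. −1: 46655.
[4] 46655 ≡ 5·6^5 + 5·6^4 + 5·6^3 + 5·6^2 + 5·6 + 5 (base 6). Lift 7: 98040. −1: 98039.
[5] 98039 ≡ 5·7^5 + 5·7^4 + 5·7^3 + 5·7^2 + 5·7 + 4 (base 7). Lift 8: 187244. −1: 187243.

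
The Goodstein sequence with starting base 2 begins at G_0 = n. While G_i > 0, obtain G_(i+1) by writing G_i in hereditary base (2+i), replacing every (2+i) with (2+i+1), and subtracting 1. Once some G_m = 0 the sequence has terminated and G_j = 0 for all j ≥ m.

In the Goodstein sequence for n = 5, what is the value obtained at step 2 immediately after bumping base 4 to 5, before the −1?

base 2: 5 = 2^2 + 1; at 3: 3^3 + 1 = 28; next = 27
base 3: 27 = 3^3; at 4: 4^4 = 256; next = 255
base 4: 255 = 3·4^3 + 3·4^2 + 3·4 + 3; at 5: 3·5^3 + 3·5^2 + 3·5 + 3 = 468; next = 467

468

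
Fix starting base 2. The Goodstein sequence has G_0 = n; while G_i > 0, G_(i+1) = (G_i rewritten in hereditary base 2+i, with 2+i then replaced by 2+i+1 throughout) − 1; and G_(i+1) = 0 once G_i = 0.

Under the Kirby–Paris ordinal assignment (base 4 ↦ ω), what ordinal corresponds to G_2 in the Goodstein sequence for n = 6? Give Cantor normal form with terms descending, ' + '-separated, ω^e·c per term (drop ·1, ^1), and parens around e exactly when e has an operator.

ω^ω + 1

i=0: 6 = 2^2 + 2 (b=2); 2→3: 3^3 + 3 = 30; 30−1 = 29
i=1: 29 = 3^3 + 2 (b=3); 3→4: 4^4 + 2 = 258; 258−1 = 257
i=2: 257 = 4^4 + 1 (b=4); 4→5: 5^5 + 1 = 3126; 3126−1 = 3125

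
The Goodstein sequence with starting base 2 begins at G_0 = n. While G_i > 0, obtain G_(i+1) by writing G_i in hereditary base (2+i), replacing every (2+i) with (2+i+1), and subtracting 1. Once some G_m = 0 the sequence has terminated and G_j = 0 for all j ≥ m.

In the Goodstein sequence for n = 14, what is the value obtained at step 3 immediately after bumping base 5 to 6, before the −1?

326592

i=0: 14 = 2^(2 + 1) + 2^2 + 2 (b=2); 2→3: 3^(3 + 1) + 3^3 + 3 = 111; 111−1 = 110
i=1: 110 = 3^(3 + 1) + 3^3 + 2 (b=3); 3→4: 4^(4 + 1) + 4^4 + 2 = 1282; 1282−1 = 1281
i=2: 1281 = 4^(4 + 1) + 4^4 + 1 (b=4); 4→5: 5^(5 + 1) + 5^5 + 1 = 18751; 18751−1 = 18750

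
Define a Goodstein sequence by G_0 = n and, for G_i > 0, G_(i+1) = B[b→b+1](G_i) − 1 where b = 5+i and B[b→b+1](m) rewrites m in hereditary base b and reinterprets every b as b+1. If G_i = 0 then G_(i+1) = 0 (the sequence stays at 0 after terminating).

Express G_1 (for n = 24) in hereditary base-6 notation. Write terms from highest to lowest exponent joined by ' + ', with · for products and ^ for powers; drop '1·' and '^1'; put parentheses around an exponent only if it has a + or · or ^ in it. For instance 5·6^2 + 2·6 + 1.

4·6 + 3

24 —HB5→ 4·5 + 4 —bump→ 4·6 + 4 = 28 —(−1)→ 27
27 —HB6→ 4·6 + 3 —bump→ 4·7 + 3 = 31 —(−1)→ 30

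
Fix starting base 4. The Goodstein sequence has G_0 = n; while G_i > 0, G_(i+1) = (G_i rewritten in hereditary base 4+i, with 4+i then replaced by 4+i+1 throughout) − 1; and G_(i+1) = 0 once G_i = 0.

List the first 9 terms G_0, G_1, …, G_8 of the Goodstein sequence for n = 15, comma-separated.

i=0: 15 = 3·4 + 3 (b=4); 4→5: 3·5 + 3 = 18; 18−1 = 17
i=1: 17 = 3·5 + 2 (b=5); 5→6: 3·6 + 2 = 20; 20−1 = 19
i=2: 19 = 3·6 + 1 (b=6); 6→7: 3·7 + 1 = 22; 22−1 = 21
i=3: 21 = 3·7 (b=7); 7→8: 3·8 = 24; 24−1 = 23
i=4: 23 = 2·8 + 7 (b=8); 8→9: 2·9 + 7 = 25; 25−1 = 24
i=5: 24 = 2·9 + 6 (b=9); 9→10: 2·10 + 6 = 26; 26−1 = 25
i=6: 25 = 2·10 + 5 (b=10); 10→11: 2·11 + 5 = 27; 27−1 = 26
i=7: 26 = 2·11 + 4 (b=11); 11→12: 2·12 + 4 = 28; 28−1 = 27

15, 17, 19, 21, 23, 24, 25, 26, 27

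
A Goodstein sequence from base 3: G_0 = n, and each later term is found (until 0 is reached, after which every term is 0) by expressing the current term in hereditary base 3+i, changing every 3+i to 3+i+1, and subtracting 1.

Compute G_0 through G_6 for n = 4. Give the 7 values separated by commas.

4, 4, 4, 3, 2, 1, 0

(0) 4|_3 = 3 + 1 ↦ 4 + 1|_4 = 5 ⇒ 4
(1) 4|_4 = 4 ↦ 5|_5 = 5 ⇒ 4
(2) 4|_5 = 4 ↦ 4|_6 = 4 ⇒ 3
(3) 3|_6 = 3 ↦ 3|_7 = 3 ⇒ 2
(4) 2|_7 = 2 ↦ 2|_8 = 2 ⇒ 1
(5) 1|_8 = 1 ↦ 1|_9 = 1 ⇒ 0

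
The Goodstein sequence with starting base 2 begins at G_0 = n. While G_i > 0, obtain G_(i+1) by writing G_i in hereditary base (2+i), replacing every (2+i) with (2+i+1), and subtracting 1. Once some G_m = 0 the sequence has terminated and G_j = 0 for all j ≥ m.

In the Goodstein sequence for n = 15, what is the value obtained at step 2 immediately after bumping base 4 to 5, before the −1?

base 2: 15 = 2^(2 + 1) + 2^2 + 2 + 1; at 3: 3^(3 + 1) + 3^3 + 3 + 1 = 112; next = 111
base 3: 111 = 3^(3 + 1) + 3^3 + 3; at 4: 4^(4 + 1) + 4^4 + 4 = 1284; next = 1283
base 4: 1283 = 4^(4 + 1) + 4^4 + 3; at 5: 5^(5 + 1) + 5^5 + 3 = 18753; next = 18752

18753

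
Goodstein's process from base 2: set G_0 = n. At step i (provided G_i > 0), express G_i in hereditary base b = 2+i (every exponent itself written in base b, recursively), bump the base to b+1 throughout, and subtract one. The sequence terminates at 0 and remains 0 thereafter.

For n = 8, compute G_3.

(0) 8|_2 = 2^(2 + 1) ↦ 3^(3 + 1)|_3 = 81 ⇒ 80
(1) 80|_3 = 2·3^3 + 2·3^2 + 2·3 + 2 ↦ 2·4^4 + 2·4^2 + 2·4 + 2|_4 = 554 ⇒ 553
(2) 553|_4 = 2·4^4 + 2·4^2 + 2·4 + 1 ↦ 2·5^5 + 2·5^2 + 2·5 + 1|_5 = 6311 ⇒ 6310
(3) 6310|_5 = 2·5^5 + 2·5^2 + 2·5 ↦ 2·6^6 + 2·6^2 + 2·6|_6 = 93396 ⇒ 93395

6310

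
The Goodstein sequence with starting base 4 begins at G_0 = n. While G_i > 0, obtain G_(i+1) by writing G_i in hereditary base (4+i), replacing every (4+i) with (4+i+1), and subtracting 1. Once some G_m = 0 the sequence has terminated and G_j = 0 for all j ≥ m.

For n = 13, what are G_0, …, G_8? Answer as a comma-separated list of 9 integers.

13, 15, 17, 18, 19, 20, 21, 22, 23

13 —HB4→ 3·4 + 1 —bump→ 3·5 + 1 = 16 —(−1)→ 15
15 —HB5→ 3·5 —bump→ 3·6 = 18 —(−1)→ 17
17 —HB6→ 2·6 + 5 —bump→ 2·7 + 5 = 19 —(−1)→ 18
18 —HB7→ 2·7 + 4 —bump→ 2·8 + 4 = 20 —(−1)→ 19
19 —HB8→ 2·8 + 3 —bump→ 2·9 + 3 = 21 —(−1)→ 20
20 —HB9→ 2·9 + 2 —bump→ 2·10 + 2 = 22 —(−1)→ 21
21 —HB10→ 2·10 + 1 —bump→ 2·11 + 1 = 23 —(−1)→ 22
22 —HB11→ 2·11 —bump→ 2·12 = 24 —(−1)→ 23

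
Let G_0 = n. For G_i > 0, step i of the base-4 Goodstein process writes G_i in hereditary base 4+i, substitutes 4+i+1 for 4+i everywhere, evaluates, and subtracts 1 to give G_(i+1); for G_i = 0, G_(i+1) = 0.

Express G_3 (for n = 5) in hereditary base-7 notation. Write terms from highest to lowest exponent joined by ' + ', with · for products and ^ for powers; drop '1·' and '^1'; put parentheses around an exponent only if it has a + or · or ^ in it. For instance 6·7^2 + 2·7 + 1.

(0) 5|_4 = 4 + 1 ↦ 5 + 1|_5 = 6 ⇒ 5
(1) 5|_5 = 5 ↦ 6|_6 = 6 ⇒ 5
(2) 5|_6 = 5 ↦ 5|_7 = 5 ⇒ 4
(3) 4|_7 = 4 ↦ 4|_8 = 4 ⇒ 3

4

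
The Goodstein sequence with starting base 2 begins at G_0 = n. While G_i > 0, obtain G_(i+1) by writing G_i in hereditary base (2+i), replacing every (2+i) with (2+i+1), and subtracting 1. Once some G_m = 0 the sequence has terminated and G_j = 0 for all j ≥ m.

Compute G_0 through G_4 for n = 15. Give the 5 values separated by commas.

15, 111, 1283, 18752, 326593

G_0=15  [base 2] 2^(2 + 1) + 2^2 + 2 + 1  →[2↦3]→  3^(3 + 1) + 3^3 + 3 + 1 = 112  −1 ⇒ G_1=111
G_1=111  [base 3] 3^(3 + 1) + 3^3 + 3  →[3↦4]→  4^(4 + 1) + 4^4 + 4 = 1284  −1 ⇒ G_2=1283
G_2=1283  [base 4] 4^(4 + 1) + 4^4 + 3  →[4↦5]→  5^(5 + 1) + 5^5 + 3 = 18753  −1 ⇒ G_3=18752
G_3=18752  [base 5] 5^(5 + 1) + 5^5 + 2  →[5↦6]→  6^(6 + 1) + 6^6 + 2 = 326594  −1 ⇒ G_4=326593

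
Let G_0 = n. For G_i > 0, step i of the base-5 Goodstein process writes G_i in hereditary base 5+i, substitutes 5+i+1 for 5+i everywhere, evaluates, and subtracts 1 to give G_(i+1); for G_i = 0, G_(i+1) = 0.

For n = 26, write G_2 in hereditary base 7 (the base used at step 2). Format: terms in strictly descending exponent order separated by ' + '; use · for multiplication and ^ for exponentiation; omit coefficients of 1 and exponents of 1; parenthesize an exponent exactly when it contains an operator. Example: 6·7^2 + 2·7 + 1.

6·7 + 6

G_0 = 26. HB_5(26) = 5^2 + 1. Bump = 37. G_1 = 36.
G_1 = 36. HB_6(36) = 6^2. Bump = 49. G_2 = 48.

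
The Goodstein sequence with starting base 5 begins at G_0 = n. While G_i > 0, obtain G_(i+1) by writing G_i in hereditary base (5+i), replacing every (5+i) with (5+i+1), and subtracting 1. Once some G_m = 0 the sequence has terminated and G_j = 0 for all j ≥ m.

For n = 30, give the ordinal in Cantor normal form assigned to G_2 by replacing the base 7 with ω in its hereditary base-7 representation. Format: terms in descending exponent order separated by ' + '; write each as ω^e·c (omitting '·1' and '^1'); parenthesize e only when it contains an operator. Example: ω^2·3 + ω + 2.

ω^2 + 4

step 0: 30 = 5^2 + 5; sub 6 for 5: 6^2 + 6; = 42; G_1 = 42−1 = 41
step 1: 41 = 6^2 + 5; sub 7 for 6: 7^2 + 5; = 54; G_2 = 54−1 = 53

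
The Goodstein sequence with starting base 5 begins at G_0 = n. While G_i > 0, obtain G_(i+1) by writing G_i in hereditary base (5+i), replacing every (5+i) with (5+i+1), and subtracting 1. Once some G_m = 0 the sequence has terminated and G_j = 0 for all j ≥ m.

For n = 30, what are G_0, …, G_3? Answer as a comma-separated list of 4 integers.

G_0=30  [base 5] 5^2 + 5  →[5↦6]→  6^2 + 6 = 42  −1 ⇒ G_1=41
G_1=41  [base 6] 6^2 + 5  →[6↦7]→  7^2 + 5 = 54  −1 ⇒ G_2=53
G_2=53  [base 7] 7^2 + 4  →[7↦8]→  8^2 + 4 = 68  −1 ⇒ G_3=67

30, 41, 53, 67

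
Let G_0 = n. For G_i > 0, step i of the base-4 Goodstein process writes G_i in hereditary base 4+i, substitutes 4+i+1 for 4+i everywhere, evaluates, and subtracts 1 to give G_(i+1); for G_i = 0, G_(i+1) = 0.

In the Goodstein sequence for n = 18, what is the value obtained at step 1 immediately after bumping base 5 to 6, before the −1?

37

18 —HB4→ 4^2 + 2 —bump→ 5^2 + 2 = 27 —(−1)→ 26
26 —HB5→ 5^2 + 1 —bump→ 6^2 + 1 = 37 —(−1)→ 36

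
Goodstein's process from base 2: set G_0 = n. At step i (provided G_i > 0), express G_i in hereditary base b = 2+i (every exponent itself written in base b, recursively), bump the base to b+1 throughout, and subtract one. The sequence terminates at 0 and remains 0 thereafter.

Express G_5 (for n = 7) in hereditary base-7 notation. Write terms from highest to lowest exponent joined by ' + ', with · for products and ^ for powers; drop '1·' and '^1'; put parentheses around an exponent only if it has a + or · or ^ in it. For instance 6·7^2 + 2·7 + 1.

i=0: 7 = 2^2 + 2 + 1 (b=2); 2→3: 3^3 + 3 + 1 = 31; 31−1 = 30
i=1: 30 = 3^3 + 3 (b=3); 3→4: 4^4 + 4 = 260; 260−1 = 259
i=2: 259 = 4^4 + 3 (b=4); 4→5: 5^5 + 3 = 3128; 3128−1 = 3127
i=3: 3127 = 5^5 + 2 (b=5); 5→6: 6^6 + 2 = 46658; 46658−1 = 46657
i=4: 46657 = 6^6 + 1 (b=6); 6→7: 7^7 + 1 = 823544; 823544−1 = 823543
i=5: 823543 = 7^7 (b=7); 7→8: 8^8 = 16777216; 16777216−1 = 16777215

7^7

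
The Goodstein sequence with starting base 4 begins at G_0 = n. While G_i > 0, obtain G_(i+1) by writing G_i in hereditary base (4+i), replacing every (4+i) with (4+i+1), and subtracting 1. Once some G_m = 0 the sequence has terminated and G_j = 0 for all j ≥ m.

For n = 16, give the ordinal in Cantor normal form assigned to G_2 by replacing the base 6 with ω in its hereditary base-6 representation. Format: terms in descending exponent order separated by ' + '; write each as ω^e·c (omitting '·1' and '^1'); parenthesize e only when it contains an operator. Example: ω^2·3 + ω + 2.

ω·4 + 3

G_0=16  [base 4] 4^2  →[4↦5]→  5^2 = 25  −1 ⇒ G_1=24
G_1=24  [base 5] 4·5 + 4  →[5↦6]→  4·6 + 4 = 28  −1 ⇒ G_2=27
G_2=27  [base 6] 4·6 + 3  →[6↦7]→  4·7 + 3 = 31  −1 ⇒ G_3=30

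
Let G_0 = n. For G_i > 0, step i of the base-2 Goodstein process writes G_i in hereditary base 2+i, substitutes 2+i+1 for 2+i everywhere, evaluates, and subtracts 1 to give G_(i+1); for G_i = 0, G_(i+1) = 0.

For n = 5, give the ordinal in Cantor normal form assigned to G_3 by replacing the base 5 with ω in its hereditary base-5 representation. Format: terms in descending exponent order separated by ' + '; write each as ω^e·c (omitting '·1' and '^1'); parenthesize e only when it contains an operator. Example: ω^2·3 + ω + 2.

ω^3·3 + ω^2·3 + ω·3 + 2

i=0: 5 = 2^2 + 1 (b=2); 2→3: 3^3 + 1 = 28; 28−1 = 27
i=1: 27 = 3^3 (b=3); 3→4: 4^4 = 256; 256−1 = 255
i=2: 255 = 3·4^3 + 3·4^2 + 3·4 + 3 (b=4); 4→5: 3·5^3 + 3·5^2 + 3·5 + 3 = 468; 468−1 = 467
i=3: 467 = 3·5^3 + 3·5^2 + 3·5 + 2 (b=5); 5→6: 3·6^3 + 3·6^2 + 3·6 + 2 = 776; 776−1 = 775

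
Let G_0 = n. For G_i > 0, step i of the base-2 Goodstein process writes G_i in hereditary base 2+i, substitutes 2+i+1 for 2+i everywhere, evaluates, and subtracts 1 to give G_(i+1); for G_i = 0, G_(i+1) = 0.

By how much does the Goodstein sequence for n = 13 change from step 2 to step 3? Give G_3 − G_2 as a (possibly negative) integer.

14813

i=0: 13 = 2^(2 + 1) + 2^2 + 1 (b=2); 2→3: 3^(3 + 1) + 3^3 + 1 = 109; 109−1 = 108
i=1: 108 = 3^(3 + 1) + 3^3 (b=3); 3→4: 4^(4 + 1) + 4^4 = 1280; 1280−1 = 1279
i=2: 1279 = 4^(4 + 1) + 3·4^3 + 3·4^2 + 3·4 + 3 (b=4); 4→5: 5^(5 + 1) + 3·5^3 + 3·5^2 + 3·5 + 3 = 16093; 16093−1 = 16092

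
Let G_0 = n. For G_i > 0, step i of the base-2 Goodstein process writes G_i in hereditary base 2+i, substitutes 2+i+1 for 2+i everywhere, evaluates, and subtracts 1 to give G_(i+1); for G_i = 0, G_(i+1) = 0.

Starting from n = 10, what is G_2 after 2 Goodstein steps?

1025

i=0: 10 = 2^(2 + 1) + 2 (b=2); 2→3: 3^(3 + 1) + 3 = 84; 84−1 = 83
i=1: 83 = 3^(3 + 1) + 2 (b=3); 3→4: 4^(4 + 1) + 2 = 1026; 1026−1 = 1025
i=2: 1025 = 4^(4 + 1) + 1 (b=4); 4→5: 5^(5 + 1) + 1 = 15626; 15626−1 = 15625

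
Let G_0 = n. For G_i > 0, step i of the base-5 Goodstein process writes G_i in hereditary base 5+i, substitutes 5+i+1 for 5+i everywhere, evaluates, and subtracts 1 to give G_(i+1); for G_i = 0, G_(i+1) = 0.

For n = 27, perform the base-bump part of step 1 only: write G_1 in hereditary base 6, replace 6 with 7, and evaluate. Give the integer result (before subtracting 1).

50

[0] 27 ≡ 5^2 + 2 (base 5). Lift 6: 38. −1: 37.
[1] 37 ≡ 6^2 + 1 (base 6). Lift 7: 50. −1: 49.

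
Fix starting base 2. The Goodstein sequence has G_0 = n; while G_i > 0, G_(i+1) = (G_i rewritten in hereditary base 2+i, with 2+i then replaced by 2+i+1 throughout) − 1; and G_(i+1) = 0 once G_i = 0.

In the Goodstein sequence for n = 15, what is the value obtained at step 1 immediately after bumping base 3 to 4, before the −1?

(0) 15|_2 = 2^(2 + 1) + 2^2 + 2 + 1 ↦ 3^(3 + 1) + 3^3 + 3 + 1|_3 = 112 ⇒ 111
(1) 111|_3 = 3^(3 + 1) + 3^3 + 3 ↦ 4^(4 + 1) + 4^4 + 4|_4 = 1284 ⇒ 1283

1284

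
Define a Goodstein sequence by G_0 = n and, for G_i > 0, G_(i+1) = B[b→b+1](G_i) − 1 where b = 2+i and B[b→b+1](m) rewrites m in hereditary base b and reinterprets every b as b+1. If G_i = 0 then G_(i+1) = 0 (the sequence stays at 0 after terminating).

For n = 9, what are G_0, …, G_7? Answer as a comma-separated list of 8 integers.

9, 81, 1023, 9842, 140743, 2471826, 50333399, 1162263921

base 2: 9 = 2^(2 + 1) + 1; at 3: 3^(3 + 1) + 1 = 82; next = 81
base 3: 81 = 3^(3 + 1); at 4: 4^(4 + 1) = 1024; next = 1023
base 4: 1023 = 3·4^4 + 3·4^3 + 3·4^2 + 3·4 + 3; at 5: 3·5^5 + 3·5^3 + 3·5^2 + 3·5 + 3 = 9843; next = 9842
base 5: 9842 = 3·5^5 + 3·5^3 + 3·5^2 + 3·5 + 2; at 6: 3·6^6 + 3·6^3 + 3·6^2 + 3·6 + 2 = 140744; next = 140743
base 6: 140743 = 3·6^6 + 3·6^3 + 3·6^2 + 3·6 + 1; at 7: 3·7^7 + 3·7^3 + 3·7^2 + 3·7 + 1 = 2471827; next = 2471826
base 7: 2471826 = 3·7^7 + 3·7^3 + 3·7^2 + 3·7; at 8: 3·8^8 + 3·8^3 + 3·8^2 + 3·8 = 50333400; next = 50333399
base 8: 50333399 = 3·8^8 + 3·8^3 + 3·8^2 + 2·8 + 7; at 9: 3·9^9 + 3·9^3 + 3·9^2 + 2·9 + 7 = 1162263922; next = 1162263921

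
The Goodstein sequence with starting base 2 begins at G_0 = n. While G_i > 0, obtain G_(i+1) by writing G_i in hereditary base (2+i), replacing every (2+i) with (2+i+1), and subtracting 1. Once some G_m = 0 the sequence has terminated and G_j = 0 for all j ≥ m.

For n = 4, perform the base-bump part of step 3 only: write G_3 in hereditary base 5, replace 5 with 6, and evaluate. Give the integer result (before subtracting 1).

(0) 4|_2 = 2^2 ↦ 3^3|_3 = 27 ⇒ 26
(1) 26|_3 = 2·3^2 + 2·3 + 2 ↦ 2·4^2 + 2·4 + 2|_4 = 42 ⇒ 41
(2) 41|_4 = 2·4^2 + 2·4 + 1 ↦ 2·5^2 + 2·5 + 1|_5 = 61 ⇒ 60
(3) 60|_5 = 2·5^2 + 2·5 ↦ 2·6^2 + 2·6|_6 = 84 ⇒ 83

84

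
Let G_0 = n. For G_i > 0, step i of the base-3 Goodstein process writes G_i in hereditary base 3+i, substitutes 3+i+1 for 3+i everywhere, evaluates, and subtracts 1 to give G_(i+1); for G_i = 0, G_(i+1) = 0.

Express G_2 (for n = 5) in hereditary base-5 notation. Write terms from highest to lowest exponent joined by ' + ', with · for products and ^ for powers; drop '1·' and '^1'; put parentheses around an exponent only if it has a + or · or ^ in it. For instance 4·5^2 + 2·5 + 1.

5

base 3: 5 = 3 + 2; at 4: 4 + 2 = 6; next = 5
base 4: 5 = 4 + 1; at 5: 5 + 1 = 6; next = 5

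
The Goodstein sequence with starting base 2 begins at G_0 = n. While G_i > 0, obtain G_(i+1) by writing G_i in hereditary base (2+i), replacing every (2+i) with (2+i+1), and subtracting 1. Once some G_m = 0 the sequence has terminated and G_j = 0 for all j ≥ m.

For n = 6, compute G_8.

6 —HB2→ 2^2 + 2 —bump→ 3^3 + 3 = 30 —(−1)→ 29
29 —HB3→ 3^3 + 2 —bump→ 4^4 + 2 = 258 —(−1)→ 257
257 —HB4→ 4^4 + 1 —bump→ 5^5 + 1 = 3126 —(−1)→ 3125
3125 —HB5→ 5^5 —bump→ 6^6 = 46656 —(−1)→ 46655
46655 —HB6→ 5·6^5 + 5·6^4 + 5·6^3 + 5·6^2 + 5·6 + 5 —bump→ 5·7^5 + 5·7^4 + 5·7^3 + 5·7^2 + 5·7 + 5 = 98040 —(−1)→ 98039
98039 —HB7→ 5·7^5 + 5·7^4 + 5·7^3 + 5·7^2 + 5·7 + 4 —bump→ 5·8^5 + 5·8^4 + 5·8^3 + 5·8^2 + 5·8 + 4 = 187244 —(−1)→ 187243
187243 —HB8→ 5·8^5 + 5·8^4 + 5·8^3 + 5·8^2 + 5·8 + 3 —bump→ 5·9^5 + 5·9^4 + 5·9^3 + 5·9^2 + 5·9 + 3 = 332148 —(−1)→ 332147
332147 —HB9→ 5·9^5 + 5·9^4 + 5·9^3 + 5·9^2 + 5·9 + 2 —bump→ 5·10^5 + 5·10^4 + 5·10^3 + 5·10^2 + 5·10 + 2 = 555552 —(−1)→ 555551

555551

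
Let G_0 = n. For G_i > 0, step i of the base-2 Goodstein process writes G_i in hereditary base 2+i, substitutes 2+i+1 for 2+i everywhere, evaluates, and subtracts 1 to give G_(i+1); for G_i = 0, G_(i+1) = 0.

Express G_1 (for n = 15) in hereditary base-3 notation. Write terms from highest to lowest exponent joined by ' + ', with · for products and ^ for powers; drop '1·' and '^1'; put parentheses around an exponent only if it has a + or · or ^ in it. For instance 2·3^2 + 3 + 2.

3^(3 + 1) + 3^3 + 3

15 —HB2→ 2^(2 + 1) + 2^2 + 2 + 1 —bump→ 3^(3 + 1) + 3^3 + 3 + 1 = 112 —(−1)→ 111
111 —HB3→ 3^(3 + 1) + 3^3 + 3 —bump→ 4^(4 + 1) + 4^4 + 4 = 1284 —(−1)→ 1283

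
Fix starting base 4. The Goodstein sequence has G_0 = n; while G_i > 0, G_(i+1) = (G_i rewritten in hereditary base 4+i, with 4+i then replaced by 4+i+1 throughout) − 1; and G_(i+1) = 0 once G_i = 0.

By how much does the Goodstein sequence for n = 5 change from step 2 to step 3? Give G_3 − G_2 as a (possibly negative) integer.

5 —HB4→ 4 + 1 —bump→ 5 + 1 = 6 —(−1)→ 5
5 —HB5→ 5 —bump→ 6 = 6 —(−1)→ 5
5 —HB6→ 5 —bump→ 5 = 5 —(−1)→ 4

-1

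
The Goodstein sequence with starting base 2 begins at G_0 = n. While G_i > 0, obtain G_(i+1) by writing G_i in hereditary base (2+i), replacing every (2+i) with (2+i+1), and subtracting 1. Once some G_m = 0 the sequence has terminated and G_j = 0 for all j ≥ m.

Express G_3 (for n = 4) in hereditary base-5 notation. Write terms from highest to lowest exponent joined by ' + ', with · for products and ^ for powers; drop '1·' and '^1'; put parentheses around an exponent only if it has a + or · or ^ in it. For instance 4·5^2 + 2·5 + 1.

i=0: 4 = 2^2 (b=2); 2→3: 3^3 = 27; 27−1 = 26
i=1: 26 = 2·3^2 + 2·3 + 2 (b=3); 3→4: 2·4^2 + 2·4 + 2 = 42; 42−1 = 41
i=2: 41 = 2·4^2 + 2·4 + 1 (b=4); 4→5: 2·5^2 + 2·5 + 1 = 61; 61−1 = 60
i=3: 60 = 2·5^2 + 2·5 (b=5); 5→6: 2·6^2 + 2·6 = 84; 84−1 = 83

2·5^2 + 2·5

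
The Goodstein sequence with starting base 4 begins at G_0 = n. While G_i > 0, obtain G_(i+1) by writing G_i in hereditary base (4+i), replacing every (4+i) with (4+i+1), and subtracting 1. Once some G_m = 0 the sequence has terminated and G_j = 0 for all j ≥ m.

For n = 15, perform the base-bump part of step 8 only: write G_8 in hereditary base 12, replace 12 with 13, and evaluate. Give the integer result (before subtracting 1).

29

base 4: 15 = 3·4 + 3; at 5: 3·5 + 3 = 18; next = 17
base 5: 17 = 3·5 + 2; at 6: 3·6 + 2 = 20; next = 19
base 6: 19 = 3·6 + 1; at 7: 3·7 + 1 = 22; next = 21
base 7: 21 = 3·7; at 8: 3·8 = 24; next = 23
base 8: 23 = 2·8 + 7; at 9: 2·9 + 7 = 25; next = 24
base 9: 24 = 2·9 + 6; at 10: 2·10 + 6 = 26; next = 25
base 10: 25 = 2·10 + 5; at 11: 2·11 + 5 = 27; next = 26
base 11: 26 = 2·11 + 4; at 12: 2·12 + 4 = 28; next = 27
base 12: 27 = 2·12 + 3; at 13: 2·13 + 3 = 29; next = 28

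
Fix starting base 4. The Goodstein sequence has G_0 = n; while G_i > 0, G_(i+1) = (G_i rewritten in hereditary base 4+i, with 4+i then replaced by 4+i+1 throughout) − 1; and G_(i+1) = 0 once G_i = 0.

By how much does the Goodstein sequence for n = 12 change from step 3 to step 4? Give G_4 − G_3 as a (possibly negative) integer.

G_0 = 12. HB_4(12) = 3·4. Bump = 15. G_1 = 14.
G_1 = 14. HB_5(14) = 2·5 + 4. Bump = 16. G_2 = 15.
G_2 = 15. HB_6(15) = 2·6 + 3. Bump = 17. G_3 = 16.
G_3 = 16. HB_7(16) = 2·7 + 2. Bump = 18. G_4 = 17.

1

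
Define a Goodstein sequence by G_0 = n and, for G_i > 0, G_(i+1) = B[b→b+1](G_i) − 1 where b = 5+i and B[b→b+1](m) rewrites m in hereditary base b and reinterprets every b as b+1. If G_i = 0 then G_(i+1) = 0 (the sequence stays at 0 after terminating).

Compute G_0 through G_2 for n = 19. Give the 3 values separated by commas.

19, 21, 23

G_0=19  [base 5] 3·5 + 4  →[5↦6]→  3·6 + 4 = 22  −1 ⇒ G_1=21
G_1=21  [base 6] 3·6 + 3  →[6↦7]→  3·7 + 3 = 24  −1 ⇒ G_2=23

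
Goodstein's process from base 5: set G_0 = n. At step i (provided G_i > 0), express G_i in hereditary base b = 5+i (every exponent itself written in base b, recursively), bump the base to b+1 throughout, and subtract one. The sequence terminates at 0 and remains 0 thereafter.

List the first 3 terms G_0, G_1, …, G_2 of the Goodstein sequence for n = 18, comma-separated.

step 0: 18 = 3·5 + 3; sub 6 for 5: 3·6 + 3; = 21; G_1 = 21−1 = 20
step 1: 20 = 3·6 + 2; sub 7 for 6: 3·7 + 2; = 23; G_2 = 23−1 = 22

18, 20, 22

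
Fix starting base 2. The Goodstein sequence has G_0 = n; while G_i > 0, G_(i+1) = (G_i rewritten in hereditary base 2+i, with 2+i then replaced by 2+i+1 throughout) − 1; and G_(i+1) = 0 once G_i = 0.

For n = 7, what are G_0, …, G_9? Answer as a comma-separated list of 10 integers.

G_0=7  [base 2] 2^2 + 2 + 1  →[2↦3]→  3^3 + 3 + 1 = 31  −1 ⇒ G_1=30
G_1=30  [base 3] 3^3 + 3  →[3↦4]→  4^4 + 4 = 260  −1 ⇒ G_2=259
G_2=259  [base 4] 4^4 + 3  →[4↦5]→  5^5 + 3 = 3128  −1 ⇒ G_3=3127
G_3=3127  [base 5] 5^5 + 2  →[5↦6]→  6^6 + 2 = 46658  −1 ⇒ G_4=46657
G_4=46657  [base 6] 6^6 + 1  →[6↦7]→  7^7 + 1 = 823544  −1 ⇒ G_5=823543
G_5=823543  [base 7] 7^7  →[7↦8]→  8^8 = 16777216  −1 ⇒ G_6=16777215
G_6=16777215  [base 8] 7·8^7 + 7·8^6 + 7·8^5 + 7·8^4 + 7·8^3 + 7·8^2 + 7·8 + 7  →[8↦9]→  7·9^7 + 7·9^6 + 7·9^5 + 7·9^4 + 7·9^3 + 7·9^2 + 7·9 + 7 = 37665880  −1 ⇒ G_7=37665879
G_7=37665879  [base 9] 7·9^7 + 7·9^6 + 7·9^5 + 7·9^4 + 7·9^3 + 7·9^2 + 7·9 + 6  →[9↦10]→  7·10^7 + 7·10^6 + 7·10^5 + 7·10^4 + 7·10^3 + 7·10^2 + 7·10 + 6 = 77777776  −1 ⇒ G_8=77777775
G_8=77777775  [base 10] 7·10^7 + 7·10^6 + 7·10^5 + 7·10^4 + 7·10^3 + 7·10^2 + 7·10 + 5  →[10↦11]→  7·11^7 + 7·11^6 + 7·11^5 + 7·11^4 + 7·11^3 + 7·11^2 + 7·11 + 5 = 150051214  −1 ⇒ G_9=150051213

7, 30, 259, 3127, 46657, 823543, 16777215, 37665879, 77777775, 150051213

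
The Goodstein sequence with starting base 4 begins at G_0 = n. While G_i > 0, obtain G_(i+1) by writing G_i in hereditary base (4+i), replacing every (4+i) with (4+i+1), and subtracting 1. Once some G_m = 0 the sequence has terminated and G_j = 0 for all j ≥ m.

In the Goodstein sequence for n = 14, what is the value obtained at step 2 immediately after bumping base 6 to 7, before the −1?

(0) 14|_4 = 3·4 + 2 ↦ 3·5 + 2|_5 = 17 ⇒ 16
(1) 16|_5 = 3·5 + 1 ↦ 3·6 + 1|_6 = 19 ⇒ 18
(2) 18|_6 = 3·6 ↦ 3·7|_7 = 21 ⇒ 20

21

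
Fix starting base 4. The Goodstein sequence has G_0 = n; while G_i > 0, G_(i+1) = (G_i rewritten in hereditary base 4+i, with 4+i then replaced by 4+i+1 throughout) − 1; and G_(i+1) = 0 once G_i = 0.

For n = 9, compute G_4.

11

base 4: 9 = 2·4 + 1; at 5: 2·5 + 1 = 11; next = 10
base 5: 10 = 2·5; at 6: 2·6 = 12; next = 11
base 6: 11 = 6 + 5; at 7: 7 + 5 = 12; next = 11
base 7: 11 = 7 + 4; at 8: 8 + 4 = 12; next = 11
base 8: 11 = 8 + 3; at 9: 9 + 3 = 12; next = 11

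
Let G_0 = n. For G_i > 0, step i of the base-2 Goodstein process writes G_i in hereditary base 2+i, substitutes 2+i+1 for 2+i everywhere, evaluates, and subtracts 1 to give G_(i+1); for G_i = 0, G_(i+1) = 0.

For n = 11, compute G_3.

15627

G_0 = 11. HB_2(11) = 2^(2 + 1) + 2 + 1. Bump = 85. G_1 = 84.
G_1 = 84. HB_3(84) = 3^(3 + 1) + 3. Bump = 1028. G_2 = 1027.
G_2 = 1027. HB_4(1027) = 4^(4 + 1) + 3. Bump = 15628. G_3 = 15627.
G_3 = 15627. HB_5(15627) = 5^(5 + 1) + 2. Bump = 279938. G_4 = 279937.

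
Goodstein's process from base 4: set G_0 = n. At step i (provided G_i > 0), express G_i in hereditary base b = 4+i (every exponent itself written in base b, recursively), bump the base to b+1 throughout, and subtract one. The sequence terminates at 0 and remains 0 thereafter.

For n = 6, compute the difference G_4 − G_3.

(0) 6|_4 = 4 + 2 ↦ 5 + 2|_5 = 7 ⇒ 6
(1) 6|_5 = 5 + 1 ↦ 6 + 1|_6 = 7 ⇒ 6
(2) 6|_6 = 6 ↦ 7|_7 = 7 ⇒ 6
(3) 6|_7 = 6 ↦ 6|_8 = 6 ⇒ 5

-1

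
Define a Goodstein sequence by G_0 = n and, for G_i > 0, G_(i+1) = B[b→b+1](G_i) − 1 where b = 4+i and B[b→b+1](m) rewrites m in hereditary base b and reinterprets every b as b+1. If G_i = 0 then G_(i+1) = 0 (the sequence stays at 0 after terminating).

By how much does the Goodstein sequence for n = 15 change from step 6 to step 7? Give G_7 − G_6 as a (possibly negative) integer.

1

base 4: 15 = 3·4 + 3; at 5: 3·5 + 3 = 18; next = 17
base 5: 17 = 3·5 + 2; at 6: 3·6 + 2 = 20; next = 19
base 6: 19 = 3·6 + 1; at 7: 3·7 + 1 = 22; next = 21
base 7: 21 = 3·7; at 8: 3·8 = 24; next = 23
base 8: 23 = 2·8 + 7; at 9: 2·9 + 7 = 25; next = 24
base 9: 24 = 2·9 + 6; at 10: 2·10 + 6 = 26; next = 25
base 10: 25 = 2·10 + 5; at 11: 2·11 + 5 = 27; next = 26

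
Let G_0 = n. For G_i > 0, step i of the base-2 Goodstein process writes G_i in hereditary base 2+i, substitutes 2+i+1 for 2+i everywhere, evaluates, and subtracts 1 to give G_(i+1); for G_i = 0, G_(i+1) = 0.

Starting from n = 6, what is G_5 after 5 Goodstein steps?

98039

G_0 = 6. HB_2(6) = 2^2 + 2. Bump = 30. G_1 = 29.
G_1 = 29. HB_3(29) = 3^3 + 2. Bump = 258. G_2 = 257.
G_2 = 257. HB_4(257) = 4^4 + 1. Bump = 3126. G_3 = 3125.
G_3 = 3125. HB_5(3125) = 5^5. Bump = 46656. G_4 = 46655.
G_4 = 46655. HB_6(46655) = 5·6^5 + 5·6^4 + 5·6^3 + 5·6^2 + 5·6 + 5. Bump = 98040. G_5 = 98039.
G_5 = 98039. HB_7(98039) = 5·7^5 + 5·7^4 + 5·7^3 + 5·7^2 + 5·7 + 4. Bump = 187244. G_6 = 187243.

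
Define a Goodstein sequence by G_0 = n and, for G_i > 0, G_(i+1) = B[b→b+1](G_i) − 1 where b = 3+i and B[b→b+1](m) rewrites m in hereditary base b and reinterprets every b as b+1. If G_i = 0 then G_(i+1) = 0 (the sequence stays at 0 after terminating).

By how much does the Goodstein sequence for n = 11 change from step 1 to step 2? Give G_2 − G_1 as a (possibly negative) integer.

8

G_0=11  [base 3] 3^2 + 2  →[3↦4]→  4^2 + 2 = 18  −1 ⇒ G_1=17
G_1=17  [base 4] 4^2 + 1  →[4↦5]→  5^2 + 1 = 26  −1 ⇒ G_2=25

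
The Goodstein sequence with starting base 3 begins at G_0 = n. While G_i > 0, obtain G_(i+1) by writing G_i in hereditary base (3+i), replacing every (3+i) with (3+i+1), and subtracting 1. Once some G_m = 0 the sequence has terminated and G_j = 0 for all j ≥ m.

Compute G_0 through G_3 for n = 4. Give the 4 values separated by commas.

4, 4, 4, 3

base 3: 4 = 3 + 1; at 4: 4 + 1 = 5; next = 4
base 4: 4 = 4; at 5: 5 = 5; next = 4
base 5: 4 = 4; at 6: 4 = 4; next = 3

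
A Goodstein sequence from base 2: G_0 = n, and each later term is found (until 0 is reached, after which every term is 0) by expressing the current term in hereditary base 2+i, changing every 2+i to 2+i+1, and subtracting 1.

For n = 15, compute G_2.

1283

step 0: 15 = 2^(2 + 1) + 2^2 + 2 + 1; sub 3 for 2: 3^(3 + 1) + 3^3 + 3 + 1; = 112; G_1 = 112−1 = 111
step 1: 111 = 3^(3 + 1) + 3^3 + 3; sub 4 for 3: 4^(4 + 1) + 4^4 + 4; = 1284; G_2 = 1284−1 = 1283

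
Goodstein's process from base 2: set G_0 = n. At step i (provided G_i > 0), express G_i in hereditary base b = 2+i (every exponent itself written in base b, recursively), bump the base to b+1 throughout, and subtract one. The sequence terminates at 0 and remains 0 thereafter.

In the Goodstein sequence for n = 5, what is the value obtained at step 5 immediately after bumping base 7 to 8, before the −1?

(0) 5|_2 = 2^2 + 1 ↦ 3^3 + 1|_3 = 28 ⇒ 27
(1) 27|_3 = 3^3 ↦ 4^4|_4 = 256 ⇒ 255
(2) 255|_4 = 3·4^3 + 3·4^2 + 3·4 + 3 ↦ 3·5^3 + 3·5^2 + 3·5 + 3|_5 = 468 ⇒ 467
(3) 467|_5 = 3·5^3 + 3·5^2 + 3·5 + 2 ↦ 3·6^3 + 3·6^2 + 3·6 + 2|_6 = 776 ⇒ 775
(4) 775|_6 = 3·6^3 + 3·6^2 + 3·6 + 1 ↦ 3·7^3 + 3·7^2 + 3·7 + 1|_7 = 1198 ⇒ 1197
(5) 1197|_7 = 3·7^3 + 3·7^2 + 3·7 ↦ 3·8^3 + 3·8^2 + 3·8|_8 = 1752 ⇒ 1751

1752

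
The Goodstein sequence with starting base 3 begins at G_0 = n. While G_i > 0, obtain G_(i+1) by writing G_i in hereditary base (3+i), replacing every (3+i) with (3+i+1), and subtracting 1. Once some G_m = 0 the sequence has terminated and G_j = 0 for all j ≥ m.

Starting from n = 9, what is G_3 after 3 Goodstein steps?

19

9 —HB3→ 3^2 —bump→ 4^2 = 16 —(−1)→ 15
15 —HB4→ 3·4 + 3 —bump→ 3·5 + 3 = 18 —(−1)→ 17
17 —HB5→ 3·5 + 2 —bump→ 3·6 + 2 = 20 —(−1)→ 19
19 —HB6→ 3·6 + 1 —bump→ 3·7 + 1 = 22 —(−1)→ 21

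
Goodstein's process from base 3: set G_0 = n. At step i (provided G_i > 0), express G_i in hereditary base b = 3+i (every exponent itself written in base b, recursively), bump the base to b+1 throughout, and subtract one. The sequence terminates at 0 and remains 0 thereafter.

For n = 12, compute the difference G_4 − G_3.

[0] 12 ≡ 3^2 + 3 (base 3). Lift 4: 20. −1: 19.
[1] 19 ≡ 4^2 + 3 (base 4). Lift 5: 28. −1: 27.
[2] 27 ≡ 5^2 + 2 (base 5). Lift 6: 38. −1: 37.
[3] 37 ≡ 6^2 + 1 (base 6). Lift 7: 50. −1: 49.

12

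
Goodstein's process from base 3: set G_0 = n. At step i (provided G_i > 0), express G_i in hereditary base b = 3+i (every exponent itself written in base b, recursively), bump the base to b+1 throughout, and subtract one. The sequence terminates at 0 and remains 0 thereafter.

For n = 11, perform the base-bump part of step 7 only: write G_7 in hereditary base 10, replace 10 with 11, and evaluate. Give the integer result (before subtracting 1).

56

i=0: 11 = 3^2 + 2 (b=3); 3→4: 4^2 + 2 = 18; 18−1 = 17
i=1: 17 = 4^2 + 1 (b=4); 4→5: 5^2 + 1 = 26; 26−1 = 25
i=2: 25 = 5^2 (b=5); 5→6: 6^2 = 36; 36−1 = 35
i=3: 35 = 5·6 + 5 (b=6); 6→7: 5·7 + 5 = 40; 40−1 = 39
i=4: 39 = 5·7 + 4 (b=7); 7→8: 5·8 + 4 = 44; 44−1 = 43
i=5: 43 = 5·8 + 3 (b=8); 8→9: 5·9 + 3 = 48; 48−1 = 47
i=6: 47 = 5·9 + 2 (b=9); 9→10: 5·10 + 2 = 52; 52−1 = 51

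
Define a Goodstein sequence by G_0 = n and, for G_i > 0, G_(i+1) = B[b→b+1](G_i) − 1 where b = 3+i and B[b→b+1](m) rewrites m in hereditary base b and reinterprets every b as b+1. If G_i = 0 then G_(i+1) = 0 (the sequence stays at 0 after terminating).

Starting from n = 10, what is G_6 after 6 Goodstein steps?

i=0: 10 = 3^2 + 1 (b=3); 3→4: 4^2 + 1 = 17; 17−1 = 16
i=1: 16 = 4^2 (b=4); 4→5: 5^2 = 25; 25−1 = 24
i=2: 24 = 4·5 + 4 (b=5); 5→6: 4·6 + 4 = 28; 28−1 = 27
i=3: 27 = 4·6 + 3 (b=6); 6→7: 4·7 + 3 = 31; 31−1 = 30
i=4: 30 = 4·7 + 2 (b=7); 7→8: 4·8 + 2 = 34; 34−1 = 33
i=5: 33 = 4·8 + 1 (b=8); 8→9: 4·9 + 1 = 37; 37−1 = 36

36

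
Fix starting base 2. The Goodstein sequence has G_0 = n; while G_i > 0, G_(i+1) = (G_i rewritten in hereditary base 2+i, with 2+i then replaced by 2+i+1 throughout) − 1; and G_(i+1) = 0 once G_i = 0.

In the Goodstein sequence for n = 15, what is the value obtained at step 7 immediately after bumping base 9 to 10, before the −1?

100077777776

i=0: 15 = 2^(2 + 1) + 2^2 + 2 + 1 (b=2); 2→3: 3^(3 + 1) + 3^3 + 3 + 1 = 112; 112−1 = 111
i=1: 111 = 3^(3 + 1) + 3^3 + 3 (b=3); 3→4: 4^(4 + 1) + 4^4 + 4 = 1284; 1284−1 = 1283
i=2: 1283 = 4^(4 + 1) + 4^4 + 3 (b=4); 4→5: 5^(5 + 1) + 5^5 + 3 = 18753; 18753−1 = 18752
i=3: 18752 = 5^(5 + 1) + 5^5 + 2 (b=5); 5→6: 6^(6 + 1) + 6^6 + 2 = 326594; 326594−1 = 326593
i=4: 326593 = 6^(6 + 1) + 6^6 + 1 (b=6); 6→7: 7^(7 + 1) + 7^7 + 1 = 6588345; 6588345−1 = 6588344
i=5: 6588344 = 7^(7 + 1) + 7^7 (b=7); 7→8: 8^(8 + 1) + 8^8 = 150994944; 150994944−1 = 150994943
i=6: 150994943 = 8^(8 + 1) + 7·8^7 + 7·8^6 + 7·8^5 + 7·8^4 + 7·8^3 + 7·8^2 + 7·8 + 7 (b=8); 8→9: 9^(9 + 1) + 7·9^7 + 7·9^6 + 7·9^5 + 7·9^4 + 7·9^3 + 7·9^2 + 7·9 + 7 = 3524450281; 3524450281−1 = 3524450280
i=7: 3524450280 = 9^(9 + 1) + 7·9^7 + 7·9^6 + 7·9^5 + 7·9^4 + 7·9^3 + 7·9^2 + 7·9 + 6 (b=9); 9→10: 10^(10 + 1) + 7·10^7 + 7·10^6 + 7·10^5 + 7·10^4 + 7·10^3 + 7·10^2 + 7·10 + 6 = 100077777776; 100077777776−1 = 100077777775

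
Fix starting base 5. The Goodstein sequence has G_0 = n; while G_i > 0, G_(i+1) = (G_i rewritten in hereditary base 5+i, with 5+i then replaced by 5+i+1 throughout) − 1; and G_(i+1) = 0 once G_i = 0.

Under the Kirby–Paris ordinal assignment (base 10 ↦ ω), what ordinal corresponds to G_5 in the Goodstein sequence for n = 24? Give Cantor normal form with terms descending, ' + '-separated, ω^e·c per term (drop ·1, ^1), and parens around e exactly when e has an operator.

ω·3 + 9

[0] 24 ≡ 4·5 + 4 (base 5). Lift 6: 28. −1: 27.
[1] 27 ≡ 4·6 + 3 (base 6). Lift 7: 31. −1: 30.
[2] 30 ≡ 4·7 + 2 (base 7). Lift 8: 34. −1: 33.
[3] 33 ≡ 4·8 + 1 (base 8). Lift 9: 37. −1: 36.
[4] 36 ≡ 4·9 (base 9). Lift 10: 40. −1: 39.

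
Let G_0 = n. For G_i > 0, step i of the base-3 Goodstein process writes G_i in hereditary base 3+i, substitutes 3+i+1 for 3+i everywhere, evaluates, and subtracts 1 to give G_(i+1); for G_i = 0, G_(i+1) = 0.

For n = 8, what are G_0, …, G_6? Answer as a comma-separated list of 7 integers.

G_0 = 8. HB_3(8) = 2·3 + 2. Bump = 10. G_1 = 9.
G_1 = 9. HB_4(9) = 2·4 + 1. Bump = 11. G_2 = 10.
G_2 = 10. HB_5(10) = 2·5. Bump = 12. G_3 = 11.
G_3 = 11. HB_6(11) = 6 + 5. Bump = 12. G_4 = 11.
G_4 = 11. HB_7(11) = 7 + 4. Bump = 12. G_5 = 11.
G_5 = 11. HB_8(11) = 8 + 3. Bump = 12. G_6 = 11.

8, 9, 10, 11, 11, 11, 11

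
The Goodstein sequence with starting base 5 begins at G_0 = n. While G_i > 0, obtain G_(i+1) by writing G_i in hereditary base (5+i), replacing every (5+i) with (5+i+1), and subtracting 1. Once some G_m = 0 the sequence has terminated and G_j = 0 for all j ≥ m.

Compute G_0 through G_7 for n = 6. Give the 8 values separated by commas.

6, 6, 6, 5, 4, 3, 2, 1

G_0 = 6. HB_5(6) = 5 + 1. Bump = 7. G_1 = 6.
G_1 = 6. HB_6(6) = 6. Bump = 7. G_2 = 6.
G_2 = 6. HB_7(6) = 6. Bump = 6. G_3 = 5.
G_3 = 5. HB_8(5) = 5. Bump = 5. G_4 = 4.
G_4 = 4. HB_9(4) = 4. Bump = 4. G_5 = 3.
G_5 = 3. HB_10(3) = 3. Bump = 3. G_6 = 2.
G_6 = 2. HB_11(2) = 2. Bump = 2. G_7 = 1.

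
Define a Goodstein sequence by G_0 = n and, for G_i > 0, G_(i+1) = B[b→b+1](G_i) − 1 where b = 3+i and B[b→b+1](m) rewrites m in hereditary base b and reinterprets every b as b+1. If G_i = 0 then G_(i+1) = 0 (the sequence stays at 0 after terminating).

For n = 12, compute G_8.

base 3: 12 = 3^2 + 3; at 4: 4^2 + 4 = 20; next = 19
base 4: 19 = 4^2 + 3; at 5: 5^2 + 3 = 28; next = 27
base 5: 27 = 5^2 + 2; at 6: 6^2 + 2 = 38; next = 37
base 6: 37 = 6^2 + 1; at 7: 7^2 + 1 = 50; next = 49
base 7: 49 = 7^2; at 8: 8^2 = 64; next = 63
base 8: 63 = 7·8 + 7; at 9: 7·9 + 7 = 70; next = 69
base 9: 69 = 7·9 + 6; at 10: 7·10 + 6 = 76; next = 75
base 10: 75 = 7·10 + 5; at 11: 7·11 + 5 = 82; next = 81

81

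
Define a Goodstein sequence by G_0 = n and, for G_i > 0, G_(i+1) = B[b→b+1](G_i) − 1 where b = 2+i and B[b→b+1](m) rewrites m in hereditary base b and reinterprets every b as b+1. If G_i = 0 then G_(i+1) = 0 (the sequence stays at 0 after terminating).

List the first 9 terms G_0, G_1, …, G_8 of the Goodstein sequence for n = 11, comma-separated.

11, 84, 1027, 15627, 279937, 5764801, 134217727, 2749609302, 70077777775

G_0=11  [base 2] 2^(2 + 1) + 2 + 1  →[2↦3]→  3^(3 + 1) + 3 + 1 = 85  −1 ⇒ G_1=84
G_1=84  [base 3] 3^(3 + 1) + 3  →[3↦4]→  4^(4 + 1) + 4 = 1028  −1 ⇒ G_2=1027
G_2=1027  [base 4] 4^(4 + 1) + 3  →[4↦5]→  5^(5 + 1) + 3 = 15628  −1 ⇒ G_3=15627
G_3=15627  [base 5] 5^(5 + 1) + 2  →[5↦6]→  6^(6 + 1) + 2 = 279938  −1 ⇒ G_4=279937
G_4=279937  [base 6] 6^(6 + 1) + 1  →[6↦7]→  7^(7 + 1) + 1 = 5764802  −1 ⇒ G_5=5764801
G_5=5764801  [base 7] 7^(7 + 1)  →[7↦8]→  8^(8 + 1) = 134217728  −1 ⇒ G_6=134217727
G_6=134217727  [base 8] 7·8^8 + 7·8^7 + 7·8^6 + 7·8^5 + 7·8^4 + 7·8^3 + 7·8^2 + 7·8 + 7  →[8↦9]→  7·9^9 + 7·9^7 + 7·9^6 + 7·9^5 + 7·9^4 + 7·9^3 + 7·9^2 + 7·9 + 7 = 2749609303  −1 ⇒ G_7=2749609302
G_7=2749609302  [base 9] 7·9^9 + 7·9^7 + 7·9^6 + 7·9^5 + 7·9^4 + 7·9^3 + 7·9^2 + 7·9 + 6  →[9↦10]→  7·10^10 + 7·10^7 + 7·10^6 + 7·10^5 + 7·10^4 + 7·10^3 + 7·10^2 + 7·10 + 6 = 70077777776  −1 ⇒ G_8=70077777775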